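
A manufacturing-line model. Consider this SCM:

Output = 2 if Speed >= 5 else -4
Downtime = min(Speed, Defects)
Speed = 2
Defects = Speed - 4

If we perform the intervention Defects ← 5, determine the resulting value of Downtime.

Under do(Defects=5), the mechanism Defects = Speed - 4 is discarded; Defects is fixed at 5.
Downtime = min(Speed, Defects)  [with Speed=2, Defects=5]  = 2

2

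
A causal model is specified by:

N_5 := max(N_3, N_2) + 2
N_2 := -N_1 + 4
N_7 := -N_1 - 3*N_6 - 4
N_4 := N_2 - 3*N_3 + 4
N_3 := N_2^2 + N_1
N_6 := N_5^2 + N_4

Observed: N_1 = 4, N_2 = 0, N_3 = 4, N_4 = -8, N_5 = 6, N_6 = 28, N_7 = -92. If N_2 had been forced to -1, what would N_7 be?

-119

Under do(N_2=-1), the mechanism N_2 := -N_1 + 4 is discarded; N_2 is fixed at -1.
N_3 = N_2^2 + N_1  [with N_2=-1, N_1=4]  = 5
N_4 = N_2 - 3*N_3 + 4  [with N_2=-1, N_3=5]  = -12
N_5 = max(N_3, N_2) + 2  [with N_3=5, N_2=-1]  = 7
N_6 = N_5^2 + N_4  [with N_5=7, N_4=-12]  = 37
N_7 = -N_1 - 3*N_6 - 4  [with N_1=4, N_6=37]  = -119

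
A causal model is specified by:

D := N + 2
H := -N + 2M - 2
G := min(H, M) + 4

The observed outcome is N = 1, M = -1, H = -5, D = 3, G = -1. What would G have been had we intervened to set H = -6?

do(H=-6) replaces the equation H := -N + 2M - 2 with the constant H = -6.
G = min(H, M) + 4  [with H=-6, M=-1]  = -2

-2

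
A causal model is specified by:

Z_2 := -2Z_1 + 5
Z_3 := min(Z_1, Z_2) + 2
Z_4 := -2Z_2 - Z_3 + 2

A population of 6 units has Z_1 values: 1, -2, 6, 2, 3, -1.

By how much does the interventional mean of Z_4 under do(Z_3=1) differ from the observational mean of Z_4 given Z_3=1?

The intervention sets Z_3=1 in all 6 units regardless of Z_1. Recomputing Z_4 per unit gives -5, -17, 15, -1, 3, -13; average -3.
Observing Z_3=1 restricts to units where Z_3's equation naturally yields 1: Z_1 ∈ {3, -1}. In that subpopulation Z_4 = 3, -13, mean -5.
Difference = -3 − (-5) = 2.

2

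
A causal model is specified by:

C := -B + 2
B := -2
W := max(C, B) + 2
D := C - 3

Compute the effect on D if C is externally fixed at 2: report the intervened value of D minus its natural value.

Under do(C=2), the mechanism C := -B + 2 is discarded; C is fixed at 2.
D = C - 3  [with C=2]  = -1
Without intervention: C = -B + 2  [with B=-2]  = 4; D = C - 3  [with C=4]  = 1.
Change = -1 − 1 = -2.

-2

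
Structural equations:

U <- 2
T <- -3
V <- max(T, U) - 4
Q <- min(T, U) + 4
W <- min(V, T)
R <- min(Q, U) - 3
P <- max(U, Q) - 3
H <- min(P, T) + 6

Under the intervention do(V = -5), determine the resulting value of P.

-1

The intervention breaks the incoming arrows to V: V <- max(T, U) - 4 no longer applies, and V = -5.
P is not downstream of the intervention, so its value is determined by the original equations.
Q = min(T, U) + 4  [with T=-3, U=2]  = 1
P = max(U, Q) - 3  [with U=2, Q=1]  = -1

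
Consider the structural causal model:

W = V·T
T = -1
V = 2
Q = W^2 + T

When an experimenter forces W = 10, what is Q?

The intervention breaks the incoming arrows to W: W = V·T no longer applies, and W = 10.
Q = W^2 + T  [with W=10, T=-1]  = 99

99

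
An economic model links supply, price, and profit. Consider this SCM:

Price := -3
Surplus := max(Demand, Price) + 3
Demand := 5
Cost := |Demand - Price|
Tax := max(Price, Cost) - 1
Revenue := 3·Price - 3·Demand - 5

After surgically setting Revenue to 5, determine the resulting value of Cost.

8

Under do(Revenue=5), the mechanism Revenue := 3·Price - 3·Demand - 5 is discarded; Revenue is fixed at 5.
Since Cost is not a descendant of the intervened variable, it is unaffected.
Cost = |Demand - Price|  [with Demand=5, Price=-3]  = 8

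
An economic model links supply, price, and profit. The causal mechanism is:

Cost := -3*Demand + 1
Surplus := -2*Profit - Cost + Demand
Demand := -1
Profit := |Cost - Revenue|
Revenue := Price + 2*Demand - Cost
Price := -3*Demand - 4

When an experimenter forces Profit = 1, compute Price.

Under do(Profit=1), the mechanism Profit := |Cost - Revenue| is discarded; Profit is fixed at 1.
No directed path runs from Profit to Price, so Price keeps its natural value.
Price = -3*Demand - 4  [with Demand=-1]  = -1

-1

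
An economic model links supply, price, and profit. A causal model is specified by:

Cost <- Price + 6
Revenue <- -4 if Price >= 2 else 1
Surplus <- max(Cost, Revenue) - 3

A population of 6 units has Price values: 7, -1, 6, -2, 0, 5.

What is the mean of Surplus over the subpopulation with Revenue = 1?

2

Observing Revenue=1 restricts to units where Revenue's equation naturally yields 1: Price ∈ {-1, -2, 0}. In that subpopulation Surplus = 2, 1, 3, mean 2.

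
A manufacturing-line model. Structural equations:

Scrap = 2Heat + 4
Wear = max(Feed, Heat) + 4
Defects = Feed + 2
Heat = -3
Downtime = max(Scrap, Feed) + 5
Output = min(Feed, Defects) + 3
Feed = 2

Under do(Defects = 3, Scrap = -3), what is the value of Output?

5

The joint intervention fixes Defects = 3, Scrap = -3, removing each variable's own equation.
Output = min(Feed, Defects) + 3  [with Feed=2, Defects=3]  = 5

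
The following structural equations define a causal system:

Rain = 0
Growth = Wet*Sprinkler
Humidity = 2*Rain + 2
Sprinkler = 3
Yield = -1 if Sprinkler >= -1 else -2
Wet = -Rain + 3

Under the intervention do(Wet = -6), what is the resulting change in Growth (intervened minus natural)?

The intervention breaks the incoming arrows to Wet: Wet = -Rain + 3 no longer applies, and Wet = -6.
Growth = Wet*Sprinkler  [with Wet=-6, Sprinkler=3]  = -18
Without intervention: Wet = -Rain + 3  [with Rain=0]  = 3; Growth = Wet*Sprinkler  [with Wet=3, Sprinkler=3]  = 9.
Change = -18 − 9 = -27.

-27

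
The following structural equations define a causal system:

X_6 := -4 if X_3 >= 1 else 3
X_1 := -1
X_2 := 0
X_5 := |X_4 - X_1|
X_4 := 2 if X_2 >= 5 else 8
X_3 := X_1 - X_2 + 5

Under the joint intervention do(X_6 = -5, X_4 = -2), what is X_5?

Setting X_6 = -5, X_4 = -2 by intervention discards those variables' equations.
X_5 = |X_4 - X_1|  [with X_4=-2, X_1=-1]  = 1

1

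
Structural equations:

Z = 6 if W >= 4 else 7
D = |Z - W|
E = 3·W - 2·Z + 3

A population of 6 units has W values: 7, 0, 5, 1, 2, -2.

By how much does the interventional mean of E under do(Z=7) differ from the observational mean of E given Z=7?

5.75

Every unit gets Z=7 under the intervention. E values become 10, -11, 4, -8, -5, -17; E[E|do(Z=7)] = -4.5.
Conditioning on Z=7 selects the 4 unit(s) with W ∈ {0, 1, 2, -2}. Their E values: -11, -8, -5, -17. Mean = -10.25.
Difference = -4.5 − (-10.25) = 5.75.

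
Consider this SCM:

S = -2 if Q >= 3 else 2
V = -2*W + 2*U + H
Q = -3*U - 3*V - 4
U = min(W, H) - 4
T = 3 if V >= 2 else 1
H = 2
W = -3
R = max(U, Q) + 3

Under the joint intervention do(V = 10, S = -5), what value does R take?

Setting V = 10, S = -5 by intervention discards those variables' equations.
U = min(W, H) - 4  [with W=-3, H=2]  = -7
Q = -3*U - 3*V - 4  [with U=-7, V=10]  = -13
R = max(U, Q) + 3  [with U=-7, Q=-13]  = -4

-4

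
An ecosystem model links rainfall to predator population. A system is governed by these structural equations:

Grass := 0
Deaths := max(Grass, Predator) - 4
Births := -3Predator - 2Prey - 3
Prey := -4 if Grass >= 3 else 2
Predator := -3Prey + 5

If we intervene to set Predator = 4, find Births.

-19

The intervention breaks the incoming arrows to Predator: Predator := -3Prey + 5 no longer applies, and Predator = 4.
Prey = -4 if Grass >= 3 else 2  [with Grass=0]  = 2
Births = -3Predator - 2Prey - 3  [with Predator=4, Prey=2]  = -19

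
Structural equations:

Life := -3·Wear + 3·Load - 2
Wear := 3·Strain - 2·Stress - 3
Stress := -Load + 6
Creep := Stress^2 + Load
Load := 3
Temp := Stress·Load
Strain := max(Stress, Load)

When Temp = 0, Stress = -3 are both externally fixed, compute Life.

Under do(Temp = 0, Stress = -3), each intervened variable's structural equation is replaced by its fixed value.
Strain = max(Stress, Load)  [with Stress=-3, Load=3]  = 3
Wear = 3·Strain - 2·Stress - 3  [with Strain=3, Stress=-3]  = 12
Life = -3·Wear + 3·Load - 2  [with Wear=12, Load=3]  = -29

-29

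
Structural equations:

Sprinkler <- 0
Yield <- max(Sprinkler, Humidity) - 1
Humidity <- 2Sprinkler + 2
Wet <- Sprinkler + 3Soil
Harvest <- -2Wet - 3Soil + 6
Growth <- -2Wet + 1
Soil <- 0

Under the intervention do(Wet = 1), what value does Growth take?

-1

The intervention breaks the incoming arrows to Wet: Wet <- Sprinkler + 3Soil no longer applies, and Wet = 1.
Growth = -2Wet + 1  [with Wet=1]  = -1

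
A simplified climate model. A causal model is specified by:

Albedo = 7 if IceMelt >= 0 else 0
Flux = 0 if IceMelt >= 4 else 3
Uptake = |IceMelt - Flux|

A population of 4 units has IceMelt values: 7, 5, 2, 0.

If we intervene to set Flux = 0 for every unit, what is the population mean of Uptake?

3.5

The intervention sets Flux=0 in all 4 units regardless of IceMelt. Recomputing Uptake per unit gives 7, 5, 2, 0; average 3.5.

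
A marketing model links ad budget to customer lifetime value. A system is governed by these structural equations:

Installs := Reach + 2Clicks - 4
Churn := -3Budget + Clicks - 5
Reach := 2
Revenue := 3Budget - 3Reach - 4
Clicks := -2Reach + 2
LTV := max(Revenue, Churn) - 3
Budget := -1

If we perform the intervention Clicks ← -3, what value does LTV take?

The intervention breaks the incoming arrows to Clicks: Clicks := -2Reach + 2 no longer applies, and Clicks = -3.
Churn = -3Budget + Clicks - 5  [with Budget=-1, Clicks=-3]  = -5
Revenue = 3Budget - 3Reach - 4  [with Budget=-1, Reach=2]  = -13
LTV = max(Revenue, Churn) - 3  [with Revenue=-13, Churn=-5]  = -8

-8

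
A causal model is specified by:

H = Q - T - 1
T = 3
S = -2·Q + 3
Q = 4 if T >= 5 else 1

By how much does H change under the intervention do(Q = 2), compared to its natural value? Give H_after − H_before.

1

The intervention breaks the incoming arrows to Q: Q = 4 if T >= 5 else 1 no longer applies, and Q = 2.
H = Q - T - 1  [with Q=2, T=3]  = -2
Without intervention: Q = 4 if T >= 5 else 1  [with T=3]  = 1; H = Q - T - 1  [with Q=1, T=3]  = -3.
Change = -2 − (-3) = 1.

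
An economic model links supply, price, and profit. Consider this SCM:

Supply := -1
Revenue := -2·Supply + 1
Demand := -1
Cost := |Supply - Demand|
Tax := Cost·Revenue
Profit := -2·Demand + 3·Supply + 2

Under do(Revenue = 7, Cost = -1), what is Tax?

The joint intervention fixes Revenue = 7, Cost = -1, removing each variable's own equation.
Tax = Cost·Revenue  [with Cost=-1, Revenue=7]  = -7

-7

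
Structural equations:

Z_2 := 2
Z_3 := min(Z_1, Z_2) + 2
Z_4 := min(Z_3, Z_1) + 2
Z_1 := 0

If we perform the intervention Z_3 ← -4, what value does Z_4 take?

The intervention breaks the incoming arrows to Z_3: Z_3 := min(Z_1, Z_2) + 2 no longer applies, and Z_3 = -4.
Z_4 = min(Z_3, Z_1) + 2  [with Z_3=-4, Z_1=0]  = -2

-2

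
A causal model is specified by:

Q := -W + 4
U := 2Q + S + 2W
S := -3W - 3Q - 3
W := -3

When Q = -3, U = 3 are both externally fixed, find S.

15

The joint intervention fixes Q = -3, U = 3, removing each variable's own equation.
S = -3W - 3Q - 3  [with W=-3, Q=-3]  = 15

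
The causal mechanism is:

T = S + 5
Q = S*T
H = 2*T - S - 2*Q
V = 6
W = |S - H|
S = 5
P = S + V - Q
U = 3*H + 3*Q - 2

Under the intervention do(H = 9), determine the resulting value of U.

do(H=9) replaces the equation H = 2*T - S - 2*Q with the constant H = 9.
T = S + 5  [with S=5]  = 10
Q = S*T  [with S=5, T=10]  = 50
U = 3*H + 3*Q - 2  [with H=9, Q=50]  = 175

175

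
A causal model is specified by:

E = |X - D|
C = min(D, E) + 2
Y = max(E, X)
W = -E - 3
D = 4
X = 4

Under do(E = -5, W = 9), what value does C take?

-3

Setting E = -5, W = 9 by intervention discards those variables' equations.
C = min(D, E) + 2  [with D=4, E=-5]  = -3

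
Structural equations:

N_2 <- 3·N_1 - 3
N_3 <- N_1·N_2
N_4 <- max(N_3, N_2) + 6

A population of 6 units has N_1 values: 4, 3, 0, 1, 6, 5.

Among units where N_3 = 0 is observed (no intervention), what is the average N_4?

6

E[N_4|N_3=0] averages over only the 2 units with N_3=0 (N_1 = 0, 1): N_4 = 6, 6, mean 6.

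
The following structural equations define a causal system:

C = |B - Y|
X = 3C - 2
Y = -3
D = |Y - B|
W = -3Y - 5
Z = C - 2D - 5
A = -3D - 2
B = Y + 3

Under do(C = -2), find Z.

Intervening sets C = -2 and removes its equation (C = |B - Y|).
B = Y + 3  [with Y=-3]  = 0
D = |Y - B|  [with Y=-3, B=0]  = 3
Z = C - 2D - 5  [with C=-2, D=3]  = -13

-13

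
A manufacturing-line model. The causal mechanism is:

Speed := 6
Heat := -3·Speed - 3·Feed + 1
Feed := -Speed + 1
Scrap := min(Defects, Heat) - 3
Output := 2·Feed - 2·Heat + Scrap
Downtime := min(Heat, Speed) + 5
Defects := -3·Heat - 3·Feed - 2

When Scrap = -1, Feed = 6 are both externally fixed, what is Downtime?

Setting Scrap = -1, Feed = 6 by intervention discards those variables' equations.
Heat = -3·Speed - 3·Feed + 1  [with Speed=6, Feed=6]  = -35
Downtime = min(Heat, Speed) + 5  [with Heat=-35, Speed=6]  = -30

-30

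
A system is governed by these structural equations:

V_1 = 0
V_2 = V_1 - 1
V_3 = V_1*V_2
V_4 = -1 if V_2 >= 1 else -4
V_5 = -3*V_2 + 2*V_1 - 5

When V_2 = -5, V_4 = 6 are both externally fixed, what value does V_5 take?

10

Setting V_2 = -5, V_4 = 6 by intervention discards those variables' equations.
V_5 = -3*V_2 + 2*V_1 - 5  [with V_2=-5, V_1=0]  = 10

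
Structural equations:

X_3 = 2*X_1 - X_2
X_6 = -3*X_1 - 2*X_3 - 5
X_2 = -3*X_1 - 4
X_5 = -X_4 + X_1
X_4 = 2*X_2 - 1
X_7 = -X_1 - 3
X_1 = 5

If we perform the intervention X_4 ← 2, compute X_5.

Intervening sets X_4 = 2 and removes its equation (X_4 = 2*X_2 - 1).
X_5 = -X_4 + X_1  [with X_4=2, X_1=5]  = 3

3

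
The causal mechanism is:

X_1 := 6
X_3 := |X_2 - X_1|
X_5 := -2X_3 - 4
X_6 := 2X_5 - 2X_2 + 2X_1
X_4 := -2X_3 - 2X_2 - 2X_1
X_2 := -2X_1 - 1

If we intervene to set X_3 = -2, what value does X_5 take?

do(X_3=-2) replaces the equation X_3 := |X_2 - X_1| with the constant X_3 = -2.
X_5 = -2X_3 - 4  [with X_3=-2]  = 0

0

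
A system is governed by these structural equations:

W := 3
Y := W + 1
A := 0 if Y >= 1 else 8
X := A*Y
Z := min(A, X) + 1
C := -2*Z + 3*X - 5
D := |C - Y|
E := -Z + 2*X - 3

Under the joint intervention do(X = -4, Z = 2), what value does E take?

The joint intervention fixes X = -4, Z = 2, removing each variable's own equation.
E = -Z + 2*X - 3  [with Z=2, X=-4]  = -13

-13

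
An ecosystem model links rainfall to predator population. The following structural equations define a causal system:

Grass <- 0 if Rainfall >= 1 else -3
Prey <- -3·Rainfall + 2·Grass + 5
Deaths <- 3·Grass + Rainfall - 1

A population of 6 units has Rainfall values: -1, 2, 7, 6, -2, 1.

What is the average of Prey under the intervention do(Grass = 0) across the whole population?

-1.5

Under do(Grass=0), Grass's equation is replaced by Grass=0 for every unit. Per-unit Prey: 8, -1, -16, -13, 11, 2. Mean = -1.5.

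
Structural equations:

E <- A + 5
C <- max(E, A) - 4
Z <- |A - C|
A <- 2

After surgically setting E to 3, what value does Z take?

Under do(E=3), the mechanism E <- A + 5 is discarded; E is fixed at 3.
C = max(E, A) - 4  [with E=3, A=2]  = -1
Z = |A - C|  [with A=2, C=-1]  = 3

3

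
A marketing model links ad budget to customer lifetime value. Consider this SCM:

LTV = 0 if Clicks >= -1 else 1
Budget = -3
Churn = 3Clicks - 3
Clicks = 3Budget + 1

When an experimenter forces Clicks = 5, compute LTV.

0

Under do(Clicks=5), the mechanism Clicks = 3Budget + 1 is discarded; Clicks is fixed at 5.
LTV = 0 if Clicks >= -1 else 1  [with Clicks=5]  = 0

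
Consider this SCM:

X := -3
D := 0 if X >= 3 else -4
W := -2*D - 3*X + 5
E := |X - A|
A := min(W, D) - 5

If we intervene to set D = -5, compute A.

-10

Under do(D=-5), the mechanism D := 0 if X >= 3 else -4 is discarded; D is fixed at -5.
W = -2*D - 3*X + 5  [with D=-5, X=-3]  = 24
A = min(W, D) - 5  [with W=24, D=-5]  = -10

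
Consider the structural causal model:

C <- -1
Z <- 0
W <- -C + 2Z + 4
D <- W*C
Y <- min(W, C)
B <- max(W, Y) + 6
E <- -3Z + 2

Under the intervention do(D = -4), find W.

5

Under do(D=-4), the mechanism D <- W*C is discarded; D is fixed at -4.
Since W is not a descendant of the intervened variable, it is unaffected.
W = -C + 2Z + 4  [with C=-1, Z=0]  = 5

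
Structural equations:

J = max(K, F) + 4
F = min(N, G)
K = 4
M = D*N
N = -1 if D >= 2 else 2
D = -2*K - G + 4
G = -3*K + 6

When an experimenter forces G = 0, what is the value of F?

0

Under do(G=0), the mechanism G = -3*K + 6 is discarded; G is fixed at 0.
D = -2*K - G + 4  [with K=4, G=0]  = -4
N = -1 if D >= 2 else 2  [with D=-4]  = 2
F = min(N, G)  [with N=2, G=0]  = 0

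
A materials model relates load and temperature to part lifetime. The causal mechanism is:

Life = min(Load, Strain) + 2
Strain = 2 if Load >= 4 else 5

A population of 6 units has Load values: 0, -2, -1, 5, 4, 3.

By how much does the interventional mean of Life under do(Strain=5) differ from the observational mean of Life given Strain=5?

1.5

The intervention sets Strain=5 in all 6 units regardless of Load. Recomputing Life per unit gives 2, 0, 1, 7, 6, 5; average 3.5.
Conditioning on Strain=5 selects the 4 unit(s) with Load ∈ {0, -2, -1, 3}. Their Life values: 2, 0, 1, 5. Mean = 2.
Difference = 3.5 − 2 = 1.5.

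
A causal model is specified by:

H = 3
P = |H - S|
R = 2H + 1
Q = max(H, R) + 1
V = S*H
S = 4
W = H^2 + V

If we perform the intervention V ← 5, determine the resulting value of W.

Under do(V=5), the mechanism V = S*H is discarded; V is fixed at 5.
W = H^2 + V  [with H=3, V=5]  = 14

14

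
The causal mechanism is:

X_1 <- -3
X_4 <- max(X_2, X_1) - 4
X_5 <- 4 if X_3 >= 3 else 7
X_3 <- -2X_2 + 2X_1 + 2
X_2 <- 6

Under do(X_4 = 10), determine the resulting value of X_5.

7

Intervening sets X_4 = 10 and removes its equation (X_4 <- max(X_2, X_1) - 4).
No directed path runs from X_4 to X_5, so X_5 keeps its natural value.
X_3 = -2X_2 + 2X_1 + 2  [with X_2=6, X_1=-3]  = -16
X_5 = 4 if X_3 >= 3 else 7  [with X_3=-16]  = 7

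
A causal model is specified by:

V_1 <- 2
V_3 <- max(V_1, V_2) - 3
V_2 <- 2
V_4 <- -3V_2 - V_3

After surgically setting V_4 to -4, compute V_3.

-1

Under do(V_4=-4), the mechanism V_4 <- -3V_2 - V_3 is discarded; V_4 is fixed at -4.
Since V_3 is not a descendant of the intervened variable, it is unaffected.
V_3 = max(V_1, V_2) - 3  [with V_1=2, V_2=2]  = -1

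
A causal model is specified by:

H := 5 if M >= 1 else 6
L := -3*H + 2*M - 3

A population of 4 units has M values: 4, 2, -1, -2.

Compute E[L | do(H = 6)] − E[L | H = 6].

4.5

Under do(H=6), H's equation is replaced by H=6 for every unit. Per-unit L: -13, -17, -23, -25. Mean = -19.5.
Conditioning on H=6 selects the 2 unit(s) with M ∈ {-1, -2}. Their L values: -23, -25. Mean = -24.
Difference = -19.5 − (-24) = 4.5.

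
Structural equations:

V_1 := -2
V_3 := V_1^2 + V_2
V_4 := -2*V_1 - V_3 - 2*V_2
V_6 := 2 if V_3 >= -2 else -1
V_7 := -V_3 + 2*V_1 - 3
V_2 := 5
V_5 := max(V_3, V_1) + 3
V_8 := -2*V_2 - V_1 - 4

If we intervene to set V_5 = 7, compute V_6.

The intervention breaks the incoming arrows to V_5: V_5 := max(V_3, V_1) + 3 no longer applies, and V_5 = 7.
Since V_6 is not a descendant of the intervened variable, it is unaffected.
V_3 = V_1^2 + V_2  [with V_1=-2, V_2=5]  = 9
V_6 = 2 if V_3 >= -2 else -1  [with V_3=9]  = 2

2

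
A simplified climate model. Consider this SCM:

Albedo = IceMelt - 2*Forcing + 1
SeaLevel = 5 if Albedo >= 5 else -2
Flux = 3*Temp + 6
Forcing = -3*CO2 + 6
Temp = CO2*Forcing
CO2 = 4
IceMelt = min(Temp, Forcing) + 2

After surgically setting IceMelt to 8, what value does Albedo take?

21

Intervening sets IceMelt = 8 and removes its equation (IceMelt = min(Temp, Forcing) + 2).
Forcing = -3*CO2 + 6  [with CO2=4]  = -6
Albedo = IceMelt - 2*Forcing + 1  [with IceMelt=8, Forcing=-6]  = 21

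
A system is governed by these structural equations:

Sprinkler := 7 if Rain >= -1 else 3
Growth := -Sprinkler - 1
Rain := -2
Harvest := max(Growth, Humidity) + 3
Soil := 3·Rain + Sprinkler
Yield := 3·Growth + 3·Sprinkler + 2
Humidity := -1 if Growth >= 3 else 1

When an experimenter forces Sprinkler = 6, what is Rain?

-2

Under do(Sprinkler=6), the mechanism Sprinkler := 7 if Rain >= -1 else 3 is discarded; Sprinkler is fixed at 6.
Rain is not downstream of the intervention, so its value is determined by the original equations.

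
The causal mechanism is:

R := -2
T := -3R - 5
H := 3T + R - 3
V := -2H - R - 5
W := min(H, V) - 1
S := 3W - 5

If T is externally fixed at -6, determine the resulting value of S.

-77

Under do(T=-6), the mechanism T := -3R - 5 is discarded; T is fixed at -6.
H = 3T + R - 3  [with T=-6, R=-2]  = -23
V = -2H - R - 5  [with H=-23, R=-2]  = 43
W = min(H, V) - 1  [with H=-23, V=43]  = -24
S = 3W - 5  [with W=-24]  = -77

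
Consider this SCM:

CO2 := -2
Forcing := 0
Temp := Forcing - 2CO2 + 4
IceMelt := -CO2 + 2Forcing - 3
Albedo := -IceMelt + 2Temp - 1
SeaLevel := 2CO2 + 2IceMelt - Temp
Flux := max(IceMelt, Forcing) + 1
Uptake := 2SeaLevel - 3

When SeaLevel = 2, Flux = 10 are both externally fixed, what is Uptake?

1

The joint intervention fixes SeaLevel = 2, Flux = 10, removing each variable's own equation.
Uptake = 2SeaLevel - 3  [with SeaLevel=2]  = 1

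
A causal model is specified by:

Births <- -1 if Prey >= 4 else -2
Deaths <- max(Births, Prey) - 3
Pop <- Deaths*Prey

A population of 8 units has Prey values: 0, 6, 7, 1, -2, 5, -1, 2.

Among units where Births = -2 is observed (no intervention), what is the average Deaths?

E[Deaths|Births=-2] averages over only the 5 units with Births=-2 (Prey = 0, 1, -2, -1, 2): Deaths = -3, -2, -5, -4, -1, mean -3.

-3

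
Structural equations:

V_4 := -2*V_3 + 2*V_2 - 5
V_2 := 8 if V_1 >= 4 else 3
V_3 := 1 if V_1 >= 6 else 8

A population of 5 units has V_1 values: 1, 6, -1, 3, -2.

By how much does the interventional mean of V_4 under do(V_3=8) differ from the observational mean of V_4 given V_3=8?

do(V_3=8) breaks V_3's dependence on V_1. With V_3=8 fixed, V_4 across the units is -15, -5, -15, -15, -15, mean -13.
Conditioning on V_3=8 selects the 4 unit(s) with V_1 ∈ {1, -1, 3, -2}. Their V_4 values: -15, -15, -15, -15. Mean = -15.
Difference = -13 − (-15) = 2.

2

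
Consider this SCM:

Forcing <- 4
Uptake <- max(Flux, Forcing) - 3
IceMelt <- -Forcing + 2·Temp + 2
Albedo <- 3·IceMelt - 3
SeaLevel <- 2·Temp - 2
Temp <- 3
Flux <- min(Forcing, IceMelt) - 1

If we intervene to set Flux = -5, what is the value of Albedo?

9

do(Flux=-5) replaces the equation Flux <- min(Forcing, IceMelt) - 1 with the constant Flux = -5.
No directed path runs from Flux to Albedo, so Albedo keeps its natural value.
IceMelt = -Forcing + 2·Temp + 2  [with Forcing=4, Temp=3]  = 4
Albedo = 3·IceMelt - 3  [with IceMelt=4]  = 9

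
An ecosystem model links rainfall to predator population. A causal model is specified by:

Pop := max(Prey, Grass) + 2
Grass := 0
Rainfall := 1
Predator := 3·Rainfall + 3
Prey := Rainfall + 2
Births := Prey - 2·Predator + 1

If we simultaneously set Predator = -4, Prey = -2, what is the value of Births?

The joint intervention fixes Predator = -4, Prey = -2, removing each variable's own equation.
Births = Prey - 2·Predator + 1  [with Prey=-2, Predator=-4]  = 7

7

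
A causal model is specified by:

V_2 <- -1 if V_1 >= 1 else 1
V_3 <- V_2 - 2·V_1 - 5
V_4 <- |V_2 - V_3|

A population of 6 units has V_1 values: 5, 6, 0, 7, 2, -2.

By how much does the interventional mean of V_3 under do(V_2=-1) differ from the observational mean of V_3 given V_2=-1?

Under do(V_2=-1), V_2's equation is replaced by V_2=-1 for every unit. Per-unit V_3: -16, -18, -6, -20, -10, -2. Mean = -12.
Observing V_2=-1 restricts to units where V_2's equation naturally yields -1: V_1 ∈ {5, 6, 7, 2}. In that subpopulation V_3 = -16, -18, -20, -10, mean -16.
Difference = -12 − (-16) = 4.

4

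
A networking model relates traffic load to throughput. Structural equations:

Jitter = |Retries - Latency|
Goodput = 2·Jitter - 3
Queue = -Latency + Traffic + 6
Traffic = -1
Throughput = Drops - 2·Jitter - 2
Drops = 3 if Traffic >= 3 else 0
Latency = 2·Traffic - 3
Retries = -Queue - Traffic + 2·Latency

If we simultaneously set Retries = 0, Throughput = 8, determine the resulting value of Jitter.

5

Under do(Retries = 0, Throughput = 8), each intervened variable's structural equation is replaced by its fixed value.
Latency = 2·Traffic - 3  [with Traffic=-1]  = -5
Jitter = |Retries - Latency|  [with Retries=0, Latency=-5]  = 5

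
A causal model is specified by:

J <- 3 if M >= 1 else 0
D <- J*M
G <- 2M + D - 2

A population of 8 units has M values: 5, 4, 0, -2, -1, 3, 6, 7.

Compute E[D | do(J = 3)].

8.25

Under do(J=3), J's equation is replaced by J=3 for every unit. Per-unit D: 15, 12, 0, -6, -3, 9, 18, 21. Mean = 8.25.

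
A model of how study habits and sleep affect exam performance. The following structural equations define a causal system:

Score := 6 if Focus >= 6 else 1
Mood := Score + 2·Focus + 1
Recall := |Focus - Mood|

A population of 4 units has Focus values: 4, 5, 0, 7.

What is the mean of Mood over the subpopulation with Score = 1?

8

Conditioning on Score=1 selects the 3 unit(s) with Focus ∈ {4, 5, 0}. Their Mood values: 10, 12, 2. Mean = 8.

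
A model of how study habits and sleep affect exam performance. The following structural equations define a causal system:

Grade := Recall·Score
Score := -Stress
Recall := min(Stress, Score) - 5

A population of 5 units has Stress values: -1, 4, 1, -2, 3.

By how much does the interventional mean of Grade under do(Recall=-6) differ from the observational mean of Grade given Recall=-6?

6

Every unit gets Recall=-6 under the intervention. Grade values become -6, 24, 6, -12, 18; E[Grade|do(Recall=-6)] = 6.
E[Grade|Recall=-6] averages over only the 2 units with Recall=-6 (Stress = -1, 1): Grade = -6, 6, mean 0.
Difference = 6 − 0 = 6.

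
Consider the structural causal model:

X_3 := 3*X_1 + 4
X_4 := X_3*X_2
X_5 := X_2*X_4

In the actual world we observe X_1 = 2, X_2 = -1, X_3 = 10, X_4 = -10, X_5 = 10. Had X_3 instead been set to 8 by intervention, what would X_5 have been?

8

do(X_3=8) replaces the equation X_3 := 3*X_1 + 4 with the constant X_3 = 8.
X_4 = X_3*X_2  [with X_3=8, X_2=-1]  = -8
X_5 = X_2*X_4  [with X_2=-1, X_4=-8]  = 8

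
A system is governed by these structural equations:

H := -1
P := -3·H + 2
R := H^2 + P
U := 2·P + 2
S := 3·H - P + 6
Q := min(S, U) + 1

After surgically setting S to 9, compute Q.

10

The intervention breaks the incoming arrows to S: S := 3·H - P + 6 no longer applies, and S = 9.
P = -3·H + 2  [with H=-1]  = 5
U = 2·P + 2  [with P=5]  = 12
Q = min(S, U) + 1  [with S=9, U=12]  = 10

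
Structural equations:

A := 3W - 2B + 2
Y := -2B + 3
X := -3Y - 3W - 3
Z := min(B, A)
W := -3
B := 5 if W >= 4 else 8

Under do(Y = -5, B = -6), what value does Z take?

-6

Setting Y = -5, B = -6 by intervention discards those variables' equations.
A = 3W - 2B + 2  [with W=-3, B=-6]  = 5
Z = min(B, A)  [with B=-6, A=5]  = -6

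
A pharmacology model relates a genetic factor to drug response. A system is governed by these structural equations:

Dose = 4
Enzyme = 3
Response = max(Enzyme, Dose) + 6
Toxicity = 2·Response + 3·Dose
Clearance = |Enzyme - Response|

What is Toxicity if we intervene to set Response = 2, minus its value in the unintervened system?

-16

The intervention breaks the incoming arrows to Response: Response = max(Enzyme, Dose) + 6 no longer applies, and Response = 2.
Toxicity = 2·Response + 3·Dose  [with Response=2, Dose=4]  = 16
Without intervention: Response = max(Enzyme, Dose) + 6  [with Enzyme=3, Dose=4]  = 10; Toxicity = 2·Response + 3·Dose  [with Response=10, Dose=4]  = 32.
Change = 16 − 32 = -16.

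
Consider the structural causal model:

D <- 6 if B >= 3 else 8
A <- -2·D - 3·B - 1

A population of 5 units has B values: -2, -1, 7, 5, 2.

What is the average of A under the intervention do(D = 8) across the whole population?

-23.6

The intervention sets D=8 in all 5 units regardless of B. Recomputing A per unit gives -11, -14, -38, -32, -23; average -23.6.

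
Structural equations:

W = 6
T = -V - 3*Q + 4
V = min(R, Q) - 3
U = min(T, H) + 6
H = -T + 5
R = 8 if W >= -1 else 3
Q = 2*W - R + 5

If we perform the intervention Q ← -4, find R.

8

Under do(Q=-4), the mechanism Q = 2*W - R + 5 is discarded; Q is fixed at -4.
Since R is not a descendant of the intervened variable, it is unaffected.
R = 8 if W >= -1 else 3  [with W=6]  = 8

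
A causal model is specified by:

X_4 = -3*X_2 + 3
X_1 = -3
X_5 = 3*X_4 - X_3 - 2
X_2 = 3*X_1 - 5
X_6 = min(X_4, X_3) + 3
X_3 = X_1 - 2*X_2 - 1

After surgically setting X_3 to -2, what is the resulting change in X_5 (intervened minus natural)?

do(X_3=-2) replaces the equation X_3 = X_1 - 2*X_2 - 1 with the constant X_3 = -2.
X_2 = 3*X_1 - 5  [with X_1=-3]  = -14
X_4 = -3*X_2 + 3  [with X_2=-14]  = 45
X_5 = 3*X_4 - X_3 - 2  [with X_4=45, X_3=-2]  = 135
Without intervention: X_2 = 3*X_1 - 5  [with X_1=-3]  = -14; X_3 = X_1 - 2*X_2 - 1  [with X_1=-3, X_2=-14]  = 24; X_4 = -3*X_2 + 3  [with X_2=-14]  = 45; X_5 = 3*X_4 - X_3 - 2  [with X_4=45, X_3=24]  = 109.
Change = 135 − 109 = 26.

26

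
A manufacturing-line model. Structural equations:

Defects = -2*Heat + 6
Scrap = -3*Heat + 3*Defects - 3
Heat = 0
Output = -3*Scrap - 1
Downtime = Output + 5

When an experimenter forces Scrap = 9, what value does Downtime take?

do(Scrap=9) replaces the equation Scrap = -3*Heat + 3*Defects - 3 with the constant Scrap = 9.
Output = -3*Scrap - 1  [with Scrap=9]  = -28
Downtime = Output + 5  [with Output=-28]  = -23

-23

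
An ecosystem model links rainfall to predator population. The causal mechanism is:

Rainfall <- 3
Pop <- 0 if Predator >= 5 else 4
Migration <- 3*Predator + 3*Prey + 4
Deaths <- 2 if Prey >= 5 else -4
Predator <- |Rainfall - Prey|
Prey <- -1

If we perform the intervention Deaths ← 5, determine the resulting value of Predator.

Under do(Deaths=5), the mechanism Deaths <- 2 if Prey >= 5 else -4 is discarded; Deaths is fixed at 5.
Since Predator is not a descendant of the intervened variable, it is unaffected.
Predator = |Rainfall - Prey|  [with Rainfall=3, Prey=-1]  = 4

4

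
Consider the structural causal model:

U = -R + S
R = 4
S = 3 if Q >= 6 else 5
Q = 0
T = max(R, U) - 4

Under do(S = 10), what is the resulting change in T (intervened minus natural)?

do(S=10) replaces the equation S = 3 if Q >= 6 else 5 with the constant S = 10.
U = -R + S  [with R=4, S=10]  = 6
T = max(R, U) - 4  [with R=4, U=6]  = 2
Without intervention: S = 3 if Q >= 6 else 5  [with Q=0]  = 5; U = -R + S  [with R=4, S=5]  = 1; T = max(R, U) - 4  [with R=4, U=1]  = 0.
Change = 2 − 0 = 2.

2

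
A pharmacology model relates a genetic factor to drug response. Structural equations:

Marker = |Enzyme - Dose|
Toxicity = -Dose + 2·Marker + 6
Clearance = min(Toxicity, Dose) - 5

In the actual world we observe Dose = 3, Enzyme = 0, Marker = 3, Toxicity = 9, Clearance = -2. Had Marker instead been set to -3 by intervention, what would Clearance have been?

do(Marker=-3) replaces the equation Marker = |Enzyme - Dose| with the constant Marker = -3.
Toxicity = -Dose + 2·Marker + 6  [with Dose=3, Marker=-3]  = -3
Clearance = min(Toxicity, Dose) - 5  [with Toxicity=-3, Dose=3]  = -8

-8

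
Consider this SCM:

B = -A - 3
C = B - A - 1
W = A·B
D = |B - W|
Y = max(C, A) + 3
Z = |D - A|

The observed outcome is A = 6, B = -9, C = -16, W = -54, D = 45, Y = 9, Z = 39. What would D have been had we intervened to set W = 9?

18

Intervening sets W = 9 and removes its equation (W = A·B).
B = -A - 3  [with A=6]  = -9
D = |B - W|  [with B=-9, W=9]  = 18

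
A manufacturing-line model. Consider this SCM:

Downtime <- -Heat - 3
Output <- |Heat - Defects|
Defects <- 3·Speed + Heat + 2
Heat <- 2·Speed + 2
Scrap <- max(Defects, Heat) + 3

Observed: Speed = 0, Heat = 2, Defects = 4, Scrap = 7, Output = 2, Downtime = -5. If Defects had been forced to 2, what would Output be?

do(Defects=2) replaces the equation Defects <- 3·Speed + Heat + 2 with the constant Defects = 2.
Heat = 2·Speed + 2  [with Speed=0]  = 2
Output = |Heat - Defects|  [with Heat=2, Defects=2]  = 0

0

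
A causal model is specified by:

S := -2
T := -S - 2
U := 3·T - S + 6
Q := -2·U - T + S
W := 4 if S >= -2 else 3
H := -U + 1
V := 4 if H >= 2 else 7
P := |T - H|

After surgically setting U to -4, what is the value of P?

5

The intervention breaks the incoming arrows to U: U := 3·T - S + 6 no longer applies, and U = -4.
T = -S - 2  [with S=-2]  = 0
H = -U + 1  [with U=-4]  = 5
P = |T - H|  [with T=0, H=5]  = 5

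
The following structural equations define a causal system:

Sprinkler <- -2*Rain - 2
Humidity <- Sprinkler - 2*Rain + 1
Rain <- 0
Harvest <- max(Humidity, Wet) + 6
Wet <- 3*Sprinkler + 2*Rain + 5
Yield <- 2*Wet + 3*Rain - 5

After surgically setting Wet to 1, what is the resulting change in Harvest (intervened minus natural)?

2

The intervention breaks the incoming arrows to Wet: Wet <- 3*Sprinkler + 2*Rain + 5 no longer applies, and Wet = 1.
Sprinkler = -2*Rain - 2  [with Rain=0]  = -2
Humidity = Sprinkler - 2*Rain + 1  [with Sprinkler=-2, Rain=0]  = -1
Harvest = max(Humidity, Wet) + 6  [with Humidity=-1, Wet=1]  = 7
Without intervention: Sprinkler = -2*Rain - 2  [with Rain=0]  = -2; Wet = 3*Sprinkler + 2*Rain + 5  [with Sprinkler=-2, Rain=0]  = -1; Humidity = Sprinkler - 2*Rain + 1  [with Sprinkler=-2, Rain=0]  = -1; Harvest = max(Humidity, Wet) + 6  [with Humidity=-1, Wet=-1]  = 5.
Change = 7 − 5 = 2.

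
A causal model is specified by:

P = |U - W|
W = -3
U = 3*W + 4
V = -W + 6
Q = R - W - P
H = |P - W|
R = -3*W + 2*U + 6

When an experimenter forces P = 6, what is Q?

2

Under do(P=6), the mechanism P = |U - W| is discarded; P is fixed at 6.
U = 3*W + 4  [with W=-3]  = -5
R = -3*W + 2*U + 6  [with W=-3, U=-5]  = 5
Q = R - W - P  [with R=5, W=-3, P=6]  = 2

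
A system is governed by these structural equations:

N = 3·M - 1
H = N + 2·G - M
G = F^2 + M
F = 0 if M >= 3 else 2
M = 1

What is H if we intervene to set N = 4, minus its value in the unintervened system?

Intervening sets N = 4 and removes its equation (N = 3·M - 1).
F = 0 if M >= 3 else 2  [with M=1]  = 2
G = F^2 + M  [with F=2, M=1]  = 5
H = N + 2·G - M  [with N=4, G=5, M=1]  = 13
Without intervention: F = 0 if M >= 3 else 2  [with M=1]  = 2; G = F^2 + M  [with F=2, M=1]  = 5; N = 3·M - 1  [with M=1]  = 2; H = N + 2·G - M  [with N=2, G=5, M=1]  = 11.
Change = 13 − 11 = 2.

2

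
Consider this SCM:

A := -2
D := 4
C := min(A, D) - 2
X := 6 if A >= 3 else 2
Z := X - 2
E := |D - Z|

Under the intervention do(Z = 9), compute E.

5

The intervention breaks the incoming arrows to Z: Z := X - 2 no longer applies, and Z = 9.
E = |D - Z|  [with D=4, Z=9]  = 5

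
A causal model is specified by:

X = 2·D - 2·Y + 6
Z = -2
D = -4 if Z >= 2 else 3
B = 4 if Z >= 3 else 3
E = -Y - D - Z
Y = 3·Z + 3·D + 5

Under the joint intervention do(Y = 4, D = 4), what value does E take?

-6

The joint intervention fixes Y = 4, D = 4, removing each variable's own equation.
E = -Y - D - Z  [with Y=4, D=4, Z=-2]  = -6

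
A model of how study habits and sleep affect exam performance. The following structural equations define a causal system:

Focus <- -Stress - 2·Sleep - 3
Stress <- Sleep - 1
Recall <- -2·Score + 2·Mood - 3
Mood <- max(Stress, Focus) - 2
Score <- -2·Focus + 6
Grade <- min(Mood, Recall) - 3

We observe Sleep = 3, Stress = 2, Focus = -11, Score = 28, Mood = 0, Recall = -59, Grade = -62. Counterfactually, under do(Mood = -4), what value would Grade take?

-70

Under do(Mood=-4), the mechanism Mood <- max(Stress, Focus) - 2 is discarded; Mood is fixed at -4.
Stress = Sleep - 1  [with Sleep=3]  = 2
Focus = -Stress - 2·Sleep - 3  [with Stress=2, Sleep=3]  = -11
Score = -2·Focus + 6  [with Focus=-11]  = 28
Recall = -2·Score + 2·Mood - 3  [with Score=28, Mood=-4]  = -67
Grade = min(Mood, Recall) - 3  [with Mood=-4, Recall=-67]  = -70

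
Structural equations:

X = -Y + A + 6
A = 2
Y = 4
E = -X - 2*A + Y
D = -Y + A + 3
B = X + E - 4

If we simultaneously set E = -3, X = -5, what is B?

The joint intervention fixes E = -3, X = -5, removing each variable's own equation.
B = X + E - 4  [with X=-5, E=-3]  = -12

-12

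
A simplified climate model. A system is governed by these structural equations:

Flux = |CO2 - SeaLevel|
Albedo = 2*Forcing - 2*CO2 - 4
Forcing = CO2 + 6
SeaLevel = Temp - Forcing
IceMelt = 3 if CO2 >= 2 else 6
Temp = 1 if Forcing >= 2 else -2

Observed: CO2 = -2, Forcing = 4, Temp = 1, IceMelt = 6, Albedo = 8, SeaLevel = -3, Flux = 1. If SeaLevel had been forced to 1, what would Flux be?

3

Intervening sets SeaLevel = 1 and removes its equation (SeaLevel = Temp - Forcing).
Flux = |CO2 - SeaLevel|  [with CO2=-2, SeaLevel=1]  = 3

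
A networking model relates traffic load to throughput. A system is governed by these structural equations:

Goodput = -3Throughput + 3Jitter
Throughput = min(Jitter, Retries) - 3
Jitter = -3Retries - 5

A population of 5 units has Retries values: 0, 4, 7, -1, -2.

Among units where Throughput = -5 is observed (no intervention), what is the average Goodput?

Observing Throughput=-5 restricts to units where Throughput's equation naturally yields -5: Retries ∈ {-1, -2}. In that subpopulation Goodput = 9, 18, mean 13.5.

13.5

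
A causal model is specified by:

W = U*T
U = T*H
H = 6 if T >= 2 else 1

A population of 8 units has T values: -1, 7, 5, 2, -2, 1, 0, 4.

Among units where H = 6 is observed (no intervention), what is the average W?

Observing H=6 restricts to units where H's equation naturally yields 6: T ∈ {7, 5, 2, 4}. In that subpopulation W = 294, 150, 24, 96, mean 141.

141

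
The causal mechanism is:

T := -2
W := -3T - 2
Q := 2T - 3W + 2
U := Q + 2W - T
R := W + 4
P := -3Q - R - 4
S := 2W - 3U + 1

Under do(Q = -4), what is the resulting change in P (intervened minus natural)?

-30

The intervention breaks the incoming arrows to Q: Q := 2T - 3W + 2 no longer applies, and Q = -4.
W = -3T - 2  [with T=-2]  = 4
R = W + 4  [with W=4]  = 8
P = -3Q - R - 4  [with Q=-4, R=8]  = 0
Without intervention: W = -3T - 2  [with T=-2]  = 4; Q = 2T - 3W + 2  [with T=-2, W=4]  = -14; R = W + 4  [with W=4]  = 8; P = -3Q - R - 4  [with Q=-14, R=8]  = 30.
Change = 0 − 30 = -30.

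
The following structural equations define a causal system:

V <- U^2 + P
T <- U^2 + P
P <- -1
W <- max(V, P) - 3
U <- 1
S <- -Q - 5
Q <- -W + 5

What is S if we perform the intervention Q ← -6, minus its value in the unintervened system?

14

Under do(Q=-6), the mechanism Q <- -W + 5 is discarded; Q is fixed at -6.
S = -Q - 5  [with Q=-6]  = 1
Without intervention: V = U^2 + P  [with U=1, P=-1]  = 0; W = max(V, P) - 3  [with V=0, P=-1]  = -3; Q = -W + 5  [with W=-3]  = 8; S = -Q - 5  [with Q=8]  = -13.
Change = 1 − (-13) = 14.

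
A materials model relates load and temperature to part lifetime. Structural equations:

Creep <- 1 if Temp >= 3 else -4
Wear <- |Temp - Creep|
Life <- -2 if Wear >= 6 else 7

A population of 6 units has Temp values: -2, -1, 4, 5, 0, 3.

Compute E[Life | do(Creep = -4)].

Every unit gets Creep=-4 under the intervention. Life values become 7, 7, -2, -2, 7, -2; E[Life|do(Creep=-4)] = 2.5.

2.5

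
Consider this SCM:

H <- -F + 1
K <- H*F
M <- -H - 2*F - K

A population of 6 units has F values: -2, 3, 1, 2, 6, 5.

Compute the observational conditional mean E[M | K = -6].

Conditioning on K=-6 selects the 2 unit(s) with F ∈ {-2, 3}. Their M values: 7, 2. Mean = 4.5.

4.5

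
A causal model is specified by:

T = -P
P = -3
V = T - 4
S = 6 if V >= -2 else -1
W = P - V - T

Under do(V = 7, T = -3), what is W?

-7

The joint intervention fixes V = 7, T = -3, removing each variable's own equation.
W = P - V - T  [with P=-3, V=7, T=-3]  = -7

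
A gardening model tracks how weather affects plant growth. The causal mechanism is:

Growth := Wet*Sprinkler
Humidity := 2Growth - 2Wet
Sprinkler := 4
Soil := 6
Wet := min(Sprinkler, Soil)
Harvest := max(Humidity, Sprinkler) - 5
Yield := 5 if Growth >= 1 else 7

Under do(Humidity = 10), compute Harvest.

Under do(Humidity=10), the mechanism Humidity := 2Growth - 2Wet is discarded; Humidity is fixed at 10.
Harvest = max(Humidity, Sprinkler) - 5  [with Humidity=10, Sprinkler=4]  = 5

5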